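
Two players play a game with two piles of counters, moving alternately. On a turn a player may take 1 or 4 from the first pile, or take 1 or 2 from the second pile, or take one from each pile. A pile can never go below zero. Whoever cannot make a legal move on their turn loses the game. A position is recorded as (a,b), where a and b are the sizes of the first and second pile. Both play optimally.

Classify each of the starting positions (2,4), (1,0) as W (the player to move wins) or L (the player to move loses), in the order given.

Work bottom-up. With no move the player to move loses. Otherwise the position is W if at least one move leads to an L position for the opponent, and L if every move leads to a W.
No move ever increases a pile, so every position that can arise here has a ≤ 2 and b ≤ 4; it is enough to label the cells with 0 ≤ a ≤ 2 and 0 ≤ b ≤ 4.
Every move lowers a or b (never raises either), so fill the grid row by row in increasing a, and left to right within a row: each cell's successors are then already labelled.
      b=0  b=1  b=2  b=3  b=4
a=0:    L    W    W    L    W
a=1:    W    W    L    W    W
a=2:    L    W    W    W    L
Cells with no legal move (terminal, hence L): (0,0).
The remaining L cells, each justified by listing all of its moves:
(0,3): →(0,2)(W), (0,1)(W) — all W, so L
(1,2): →(0,2)(W), (1,1)(W), (1,0)(W), (0,1)(W) — all W, so L
(2,0): →(1,0)(W) only, which is W, so L
(2,4): →(1,4)(W), (2,3)(W), (2,2)(W), (1,3)(W) — all W, so L
Every other cell has at least one move into one of the L cells above, so it is W.
(2,4): one of the L cells justified above, so L
(1,0): the move to (0,0) reaches an L cell, so W

(2,4): L, (1,0): W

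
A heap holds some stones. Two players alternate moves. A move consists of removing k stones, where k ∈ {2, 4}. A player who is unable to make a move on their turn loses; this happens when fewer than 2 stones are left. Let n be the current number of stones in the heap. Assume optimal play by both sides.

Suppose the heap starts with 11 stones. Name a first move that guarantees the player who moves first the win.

Classify positions by backward induction: terminal positions (no move available) are L. From any other position, the mover wins iff some move reaches an L.
n=0: no move → L
n=1: no move → L
n=2: →0(L), so W
n=3: →1(L), so W
n=4: →0(L), so W
n=5: →1(L), so W
n=6: →4(W), 2(W) — all W, so L
n=7: →5(W), 3(W) — all W, so L
n=8: →6(L), so W
n=9: →7(L), so W
n=10: →6(L), so W
n=11: →7(L), so W
From 11, the L positions reachable in one move are: 7.

Remove 4, leaving 7.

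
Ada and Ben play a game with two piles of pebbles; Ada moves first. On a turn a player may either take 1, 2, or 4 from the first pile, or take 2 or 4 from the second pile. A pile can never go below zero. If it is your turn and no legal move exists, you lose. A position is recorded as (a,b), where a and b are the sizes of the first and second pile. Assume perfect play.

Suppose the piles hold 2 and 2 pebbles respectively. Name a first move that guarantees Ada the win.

Move to (1,2).

Work bottom-up. With no move the player to move loses. Otherwise the position is W if at least one move leads to an L position for the opponent, and L if every move leads to a W.
No move ever increases a pile, so every position that can arise here has a ≤ 2 and b ≤ 2; it is enough to label the cells with 0 ≤ a ≤ 2 and 0 ≤ b ≤ 2.
Every move lowers a or b (never raises either), so fill the grid row by row in increasing a, and left to right within a row: each cell's successors are then already labelled.
      b=0  b=1  b=2
a=0:    L    L    W
a=1:    W    W    L
a=2:    W    W    W
Cells with no legal move (terminal, hence L): (0,0), (0,1).
The remaining L cells, each justified by listing all of its moves:
(1,2): only reaches (0,2)(W), (1,0)(W), all W → L
Every other cell has at least one move into one of the L cells above, so it is W.
From (2,2), the L positions reachable in one move are: (1,2).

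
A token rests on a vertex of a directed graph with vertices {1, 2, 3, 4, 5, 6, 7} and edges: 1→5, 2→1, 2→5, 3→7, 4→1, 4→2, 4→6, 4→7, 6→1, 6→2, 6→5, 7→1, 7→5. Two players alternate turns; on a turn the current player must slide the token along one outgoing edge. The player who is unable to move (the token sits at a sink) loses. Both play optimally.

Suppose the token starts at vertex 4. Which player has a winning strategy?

The second player wins.

Classify positions by backward induction: terminal positions (no move available) are L. From any other position, the mover wins iff some move reaches an L.
Every edge goes from a vertex to one that appears earlier in the order 5, 1, 2, 7, 6, 3, 4, so processing vertices in that order labels each vertex after all of its successors.
5: no outgoing edge → L
1: can move to 5, which is L ⇒ W
2: can move to 5, which is L ⇒ W
7: can move to 5, which is L ⇒ W
6: can move to 5, which is L ⇒ W
3: the only move is to 7(W), a W ⇒ L
4: moves to 6(W), 7(W), 2(W), 1(W); every one is W ⇒ L
Every move from 4 reaches a W position, so the mover loses.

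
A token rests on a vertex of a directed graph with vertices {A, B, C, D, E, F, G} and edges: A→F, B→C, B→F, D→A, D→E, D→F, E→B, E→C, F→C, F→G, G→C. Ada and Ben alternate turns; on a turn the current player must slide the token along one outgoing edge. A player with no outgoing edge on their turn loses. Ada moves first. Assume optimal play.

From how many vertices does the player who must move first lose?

2

Work bottom-up. With no move the player to move loses. Otherwise the position is W if at least one move leads to an L position for the opponent, and L if every move leads to a W.
Every edge goes from a vertex to one that appears earlier in the order C, G, F, B, E, A, D, so processing vertices in that order labels each vertex after all of its successors.
C: no outgoing edge → L
G: W (go to C, an L position)
F: W (go to C, an L position)
B: W (go to C, an L position)
E: W (go to C, an L position)
A: L (sole option F(W) is W)
D: W (go to A, an L position)
The L vertices are A, C; that is 2 in all.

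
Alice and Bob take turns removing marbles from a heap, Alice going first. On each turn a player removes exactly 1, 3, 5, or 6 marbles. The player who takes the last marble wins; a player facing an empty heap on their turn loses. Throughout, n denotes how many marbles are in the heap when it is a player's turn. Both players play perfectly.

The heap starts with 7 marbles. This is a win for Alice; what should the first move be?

Remove 3, leaving 4.

Compute win/loss labels from the base case upward. A position with no move is L. Any other position is W if it can reach an L in one move, else L.
n=0: no move → L
n=1: →0(L), so W
n=2: →1(W) only, which is W, so L
n=3: →2(L), so W
n=4: →3(W), 1(W) — all W, so L
n=5: →4(L), so W
n=6: →0(L), so W
n=7: →4(L), so W
From 7, the L positions reachable in one move are: 4, 2. Any move reaching one of these is winning.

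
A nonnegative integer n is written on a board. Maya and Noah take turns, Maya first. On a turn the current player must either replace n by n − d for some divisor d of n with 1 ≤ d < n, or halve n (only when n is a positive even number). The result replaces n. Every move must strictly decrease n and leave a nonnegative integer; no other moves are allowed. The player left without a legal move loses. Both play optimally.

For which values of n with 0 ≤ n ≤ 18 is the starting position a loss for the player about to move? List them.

Positions with no move are L. A position that does have a move is losing for the player to move precisely when every available move leads to a winning position for the opponent. Fill in the labels:
n=0: no move → L
n=1: no move → L
n=2: W (go to 1, an L position)
n=3: L (sole option 2(W) is W)
n=4: W (go to 3, an L position)
n=5: L (sole option 4(W) is W)
n=6: W (go to 3, an L position)
n=7: L (sole option 6(W) is W)
n=8: W (go to 7, an L position)
n=9: L (options 6(W), 8(W) are all W)
n=10: W (go to 5, an L position)
n=11: L (sole option 10(W) is W)
n=12: W (go to 9, an L position)
n=13: L (sole option 12(W) is W)
n=14: W (go to 7, an L position)
n=15: L (options 10(W), 12(W), 14(W) are all W)
n=16: W (go to 15, an L position)
n=17: L (sole option 16(W) is W)
n=18: W (go to 9, an L position)
Reading off the rows marked L gives the requested list; there are 10 such values of n.

0, 1, 3, 5, 7, 9, 11, 13, 15, 17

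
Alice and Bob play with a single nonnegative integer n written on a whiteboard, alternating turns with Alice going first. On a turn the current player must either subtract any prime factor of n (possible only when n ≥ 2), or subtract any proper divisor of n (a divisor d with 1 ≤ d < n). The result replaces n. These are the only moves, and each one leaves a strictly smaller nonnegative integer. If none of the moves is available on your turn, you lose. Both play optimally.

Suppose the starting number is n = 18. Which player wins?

Alice wins.

Work bottom-up. With no move the player to move loses. Otherwise the position is W if at least one move leads to an L position for the opponent, and L if every move leads to a W.
n=0: no move → L
n=1: no move → L
n=2: W (go to 0, an L position)
n=3: W (go to 0, an L position)
n=4: L (options 2(W), 3(W) are all W)
n=5: W (go to 0, an L position)
n=6: W (go to 4, an L position)
n=7: W (go to 0, an L position)
n=8: W (go to 4, an L position)
n=9: L (options 6(W), 8(W) are all W)
n=10: W (go to 9, an L position)
n=11: W (go to 0, an L position)
n=12: W (go to 9, an L position)
n=13: W (go to 0, an L position)
n=14: L (options 7(W), 12(W), 13(W) are all W)
n=15: W (go to 14, an L position)
n=16: W (go to 14, an L position)
n=17: W (go to 0, an L position)
n=18: W (go to 9, an L position)
From 18 Alice can move to 9, reaching an L position.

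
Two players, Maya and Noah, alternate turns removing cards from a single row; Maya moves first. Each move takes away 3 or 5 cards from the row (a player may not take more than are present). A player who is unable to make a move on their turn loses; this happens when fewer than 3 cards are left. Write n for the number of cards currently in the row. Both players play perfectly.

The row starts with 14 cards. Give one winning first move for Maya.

Use the standard recursion: the mover loses at a terminal position; elsewhere, the mover wins exactly when some move hands the opponent an L position.
n=0: no move → L
n=1: no move → L
n=2: no move → L
n=3: reaches L-position 0 → W
n=4: reaches L-position 1 → W
n=5: reaches L-position 2 → W
n=6: reaches L-position 1 → W
n=7: reaches L-position 2 → W
n=8: only reaches 5(W), 3(W), all W → L
n=9: only reaches 6(W), 4(W), all W → L
n=10: only reaches 7(W), 5(W), all W → L
n=11: reaches L-position 8 → W
n=12: reaches L-position 9 → W
n=13: reaches L-position 10 → W
n=14: reaches L-position 9 → W
From 14, the L positions reachable in one move are: 9.

Remove 5, leaving 9.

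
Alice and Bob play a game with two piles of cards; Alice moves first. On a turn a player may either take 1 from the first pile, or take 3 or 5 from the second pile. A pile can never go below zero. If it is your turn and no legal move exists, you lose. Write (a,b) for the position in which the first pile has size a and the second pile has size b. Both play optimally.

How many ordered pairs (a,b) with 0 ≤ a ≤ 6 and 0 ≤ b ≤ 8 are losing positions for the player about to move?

Classify positions by backward induction: terminal positions (no move available) are L. From any other position, the mover wins iff some move reaches an L.
Every move lowers a or b (never raises either), so fill the grid row by row in increasing a, and left to right within a row: each cell's successors are then already labelled.
      b=0  b=1  b=2  b=3  b=4  b=5  b=6  b=7  b=8
a=0:    L    L    L    W    W    W    W    W    L
a=1:    W    W    W    L    L    L    W    W    W
a=2:    L    L    L    W    W    W    W    W    L
a=3:    W    W    W    L    L    L    W    W    W
a=4:    L    L    L    W    W    W    W    W    L
a=5:    W    W    W    L    L    L    W    W    W
a=6:    L    L    L    W    W    W    W    W    L
Cells with no legal move (terminal, hence L): (0,0), (0,1), (0,2).
The remaining L cells, each justified by listing all of its moves:
(0,8): only reaches (0,5)(W), (0,3)(W), all W → L
(1,3): only reaches (0,3)(W), (1,0)(W), all W → L
(1,4): only reaches (0,4)(W), (1,1)(W), all W → L
(1,5): only reaches (0,5)(W), (1,2)(W), (1,0)(W), all W → L
(2,0): only reaches (1,0)(W), which is W → L
(2,1): only reaches (1,1)(W), which is W → L
(2,2): only reaches (1,2)(W), which is W → L
(2,8): only reaches (1,8)(W), (2,5)(W), (2,3)(W), all W → L
(3,3): only reaches (2,3)(W), (3,0)(W), all W → L
(3,4): only reaches (2,4)(W), (3,1)(W), all W → L
(3,5): only reaches (2,5)(W), (3,2)(W), (3,0)(W), all W → L
(4,0): only reaches (3,0)(W), which is W → L
(4,1): only reaches (3,1)(W), which is W → L
(4,2): only reaches (3,2)(W), which is W → L
(4,8): only reaches (3,8)(W), (4,5)(W), (4,3)(W), all W → L
(5,3): only reaches (4,3)(W), (5,0)(W), all W → L
(5,4): only reaches (4,4)(W), (5,1)(W), all W → L
(5,5): only reaches (4,5)(W), (5,2)(W), (5,0)(W), all W → L
(6,0): only reaches (5,0)(W), which is W → L
(6,1): only reaches (5,1)(W), which is W → L
(6,2): only reaches (5,2)(W), which is W → L
(6,8): only reaches (5,8)(W), (6,5)(W), (6,3)(W), all W → L
Every other cell has at least one move into one of the L cells above, so it is W.
L cells per row: a=0: 4, a=1: 3, a=2: 4, a=3: 3, a=4: 4, a=5: 3, a=6: 4; total 25.

25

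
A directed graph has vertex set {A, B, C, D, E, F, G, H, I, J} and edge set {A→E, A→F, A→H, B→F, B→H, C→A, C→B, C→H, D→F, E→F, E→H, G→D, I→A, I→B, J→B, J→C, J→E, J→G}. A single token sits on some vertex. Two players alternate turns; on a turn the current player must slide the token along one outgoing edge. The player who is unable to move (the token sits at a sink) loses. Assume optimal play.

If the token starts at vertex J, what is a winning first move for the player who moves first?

Move to G.

Classify positions by backward induction: terminal positions (no move available) are L. From any other position, the mover wins iff some move reaches an L.
Every edge goes from a vertex to one that appears earlier in the order H, F, E, A, B, C, D, G, J, I, so processing vertices in that order labels each vertex after all of its successors.
H: no outgoing edge → L
F: no outgoing edge → L
E: can move to F, which is L ⇒ W
A: can move to F, which is L ⇒ W
B: can move to F, which is L ⇒ W
C: can move to H, which is L ⇒ W
D: can move to F, which is L ⇒ W
G: the only move is to D(W), a W ⇒ L
J: can move to G, which is L ⇒ W
I: moves to B(W), A(W); every one is W ⇒ L
From J, the L positions reachable in one move are: G.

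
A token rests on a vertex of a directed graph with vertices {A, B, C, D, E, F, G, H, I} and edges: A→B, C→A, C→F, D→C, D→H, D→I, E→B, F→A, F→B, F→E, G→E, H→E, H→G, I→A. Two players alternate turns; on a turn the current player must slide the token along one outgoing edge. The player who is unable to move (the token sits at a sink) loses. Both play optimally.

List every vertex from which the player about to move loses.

B, C, G, I

Use the standard recursion: the mover loses at a terminal position; elsewhere, the mover wins exactly when some move hands the opponent an L position.
Every edge goes from a vertex to one that appears earlier in the order B, E, G, H, A, F, C, I, D, so processing vertices in that order labels each vertex after all of its successors.
B: no outgoing edge → L
E: →B(L), so W
G: →E(W) only, which is W, so L
H: →G(L), so W
A: →B(L), so W
F: →B(L), so W
C: →F(W), A(W) — all W, so L
I: →A(W) only, which is W, so L
D: →I(L), so W
Reading off the rows marked L gives the requested list; there are 4 such vertices.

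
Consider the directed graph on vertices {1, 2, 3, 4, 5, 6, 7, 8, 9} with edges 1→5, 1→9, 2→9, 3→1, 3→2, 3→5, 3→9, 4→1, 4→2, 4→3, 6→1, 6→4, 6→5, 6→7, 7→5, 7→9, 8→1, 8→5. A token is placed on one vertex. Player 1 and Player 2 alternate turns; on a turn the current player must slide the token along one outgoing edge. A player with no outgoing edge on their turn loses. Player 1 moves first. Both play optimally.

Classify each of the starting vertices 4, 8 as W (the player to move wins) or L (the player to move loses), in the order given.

4: L, 8: W

Positions with no move are L. A position that does have a move is losing for the player to move precisely when every available move leads to a winning position for the opponent. Fill in the labels:
Every edge goes from a vertex to one that appears earlier in the order 5, 9, 2, 7, 1, 8, 3, 4, 6, so processing vertices in that order labels each vertex after all of its successors.
5: no outgoing edge → L
9: no outgoing edge → L
2: W (go to 9, an L position)
7: W (go to 9, an L position)
1: W (go to 9, an L position)
8: W (go to 5, an L position)
3: W (go to 9, an L position)
4: L (options 3(W), 1(W), 2(W) are all W)
6: W (go to 4, an L position)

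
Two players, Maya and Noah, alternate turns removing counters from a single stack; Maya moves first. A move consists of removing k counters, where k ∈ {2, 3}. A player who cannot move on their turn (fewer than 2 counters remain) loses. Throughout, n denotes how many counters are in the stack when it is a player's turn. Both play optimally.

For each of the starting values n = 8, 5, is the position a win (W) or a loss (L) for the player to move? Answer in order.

8: W, 5: L

Positions with no move are L. A position that does have a move is losing for the player to move precisely when every available move leads to a winning position for the opponent. Fill in the labels:
n=0: no move → L
n=1: no move → L
n=2: →0(L), so W
n=3: →1(L), so W
n=4: →1(L), so W
n=5: →3(W), 2(W) — all W, so L
n=6: →4(W), 3(W) — all W, so L
n=7: →5(L), so W
n=8: →6(L), so W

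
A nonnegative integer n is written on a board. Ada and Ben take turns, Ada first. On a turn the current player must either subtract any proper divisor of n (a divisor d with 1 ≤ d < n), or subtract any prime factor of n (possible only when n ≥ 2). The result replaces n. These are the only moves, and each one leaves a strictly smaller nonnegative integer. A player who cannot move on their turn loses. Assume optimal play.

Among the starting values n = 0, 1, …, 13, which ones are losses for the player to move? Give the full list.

Classify positions by backward induction: terminal positions (no move available) are L. From any other position, the mover wins iff some move reaches an L.
n=0: no move → L
n=1: no move → L
n=2: W (go to 0, an L position)
n=3: W (go to 0, an L position)
n=4: L (options 2(W), 3(W) are all W)
n=5: W (go to 0, an L position)
n=6: W (go to 4, an L position)
n=7: W (go to 0, an L position)
n=8: W (go to 4, an L position)
n=9: L (options 6(W), 8(W) are all W)
n=10: W (go to 9, an L position)
n=11: W (go to 0, an L position)
n=12: W (go to 9, an L position)
n=13: W (go to 0, an L position)
Reading off the rows marked L gives the requested list; there are 4 such values of n.

0, 1, 4, 9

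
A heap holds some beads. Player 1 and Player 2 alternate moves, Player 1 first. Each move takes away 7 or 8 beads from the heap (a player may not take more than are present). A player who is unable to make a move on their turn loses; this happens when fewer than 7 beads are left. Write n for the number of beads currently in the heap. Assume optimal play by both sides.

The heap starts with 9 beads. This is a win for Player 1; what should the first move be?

Remove 7, leaving 2.

Build the W/L table. Terminal = L. A non-terminal position is W if it has a move to some L; otherwise it is L.
n=0: no move → L
n=1: no move → L
n=2: no move → L
n=3: no move → L
n=4: no move → L
n=5: no move → L
n=6: no move → L
n=7: W (go to 0, an L position)
n=8: W (go to 1, an L position)
n=9: W (go to 2, an L position)
From 9, the L positions reachable in one move are: 2, 1. Any move reaching one of these is winning.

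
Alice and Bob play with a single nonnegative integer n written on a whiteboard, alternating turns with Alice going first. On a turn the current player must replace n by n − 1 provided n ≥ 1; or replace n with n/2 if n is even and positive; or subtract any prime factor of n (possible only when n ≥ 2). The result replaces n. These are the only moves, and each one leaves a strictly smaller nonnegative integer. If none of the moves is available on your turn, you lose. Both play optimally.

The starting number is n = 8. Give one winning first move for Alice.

Move to 4.

Compute win/loss labels from the base case upward. A position with no move is L. Any other position is W if it can reach an L in one move, else L.
n=0: no move → L
n=1: →0(L), so W
n=2: →0(L), so W
n=3: →0(L), so W
n=4: →2(W), 3(W) — all W, so L
n=5: →0(L), so W
n=6: →4(L), so W
n=7: →0(L), so W
n=8: →4(L), so W
From 8, the L positions reachable in one move are: 4.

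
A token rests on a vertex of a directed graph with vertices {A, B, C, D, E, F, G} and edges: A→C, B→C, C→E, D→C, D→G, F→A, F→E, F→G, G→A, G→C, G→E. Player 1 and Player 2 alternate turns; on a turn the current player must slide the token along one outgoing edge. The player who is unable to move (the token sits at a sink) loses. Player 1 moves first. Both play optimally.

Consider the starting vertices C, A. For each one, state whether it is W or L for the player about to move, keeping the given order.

C: W, A: L

Work bottom-up. With no move the player to move loses. Otherwise the position is W if at least one move leads to an L position for the opponent, and L if every move leads to a W.
Every edge goes from a vertex to one that appears earlier in the order E, C, A, G, F, D, B, so processing vertices in that order labels each vertex after all of its successors.
E: no outgoing edge → L
C: W (go to E, an L position)
A: L (sole option C(W) is W)
G: W (go to A, an L position)
F: W (go to A, an L position)
D: L (options G(W), C(W) are all W)
B: L (sole option C(W) is W)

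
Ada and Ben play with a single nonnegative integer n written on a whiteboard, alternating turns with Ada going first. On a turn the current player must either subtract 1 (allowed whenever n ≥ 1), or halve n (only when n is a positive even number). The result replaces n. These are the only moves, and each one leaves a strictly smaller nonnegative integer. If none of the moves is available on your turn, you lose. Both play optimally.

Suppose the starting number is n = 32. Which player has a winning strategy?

Label each position W (a win for the player to move) or L (a loss). A position with no legal move is L; any other position is W exactly when some move reaches an L, and L when every move reaches a W.
n=0: no move → L
n=1: can move to 0, which is L ⇒ W
n=2: the only move is to 1(W), a W ⇒ L
n=3: can move to 2, which is L ⇒ W
n=4: can move to 2, which is L ⇒ W
n=5: the only move is to 4(W), a W ⇒ L
n=6: can move to 5, which is L ⇒ W
n=7: the only move is to 6(W), a W ⇒ L
n=8: can move to 7, which is L ⇒ W
n=9: the only move is to 8(W), a W ⇒ L
n=10: can move to 5, which is L ⇒ W
n=11: the only move is to 10(W), a W ⇒ L
n=12: can move to 11, which is L ⇒ W
n=13: the only move is to 12(W), a W ⇒ L
n=14: can move to 7, which is L ⇒ W
n=15: the only move is to 14(W), a W ⇒ L
n=16: can move to 15, which is L ⇒ W
n=17: the only move is to 16(W), a W ⇒ L
n=18: can move to 9, which is L ⇒ W
n=19: the only move is to 18(W), a W ⇒ L
n=20: can move to 19, which is L ⇒ W
n=21: the only move is to 20(W), a W ⇒ L
n=22: can move to 11, which is L ⇒ W
n=23: the only move is to 22(W), a W ⇒ L
n=24: can move to 23, which is L ⇒ W
n=25: the only move is to 24(W), a W ⇒ L
n=26: can move to 13, which is L ⇒ W
n=27: the only move is to 26(W), a W ⇒ L
n=28: can move to 27, which is L ⇒ W
n=29: the only move is to 28(W), a W ⇒ L
n=30: can move to 15, which is L ⇒ W
n=31: the only move is to 30(W), a W ⇒ L
n=32: can move to 31, which is L ⇒ W
The starting position 32 is W: Ada should move to 31, handing over an L position.

Ada wins.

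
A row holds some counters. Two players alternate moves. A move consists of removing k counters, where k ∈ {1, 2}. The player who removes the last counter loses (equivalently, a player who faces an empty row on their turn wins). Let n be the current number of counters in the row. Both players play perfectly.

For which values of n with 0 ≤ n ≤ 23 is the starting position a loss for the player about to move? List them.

Work bottom-up. With no move the player to move wins. Otherwise the position is W if at least one move leads to an L position for the opponent, and L if every move leads to a W.
n=0: no move; the opponent has just taken the last counter and therefore loses → W
n=1: only reaches 0(W), which is W → L
n=2: reaches L-position 1 → W
n=3: reaches L-position 1 → W
n=4: only reaches 3(W), 2(W), all W → L
n=5: reaches L-position 4 → W
n=6: reaches L-position 4 → W
n=7: only reaches 6(W), 5(W), all W → L
n=8: reaches L-position 7 → W
n=9: reaches L-position 7 → W
n=10: only reaches 9(W), 8(W), all W → L
n=11: reaches L-position 10 → W
n=12: reaches L-position 10 → W
n=13: only reaches 12(W), 11(W), all W → L
n=14: reaches L-position 13 → W
n=15: reaches L-position 13 → W
n=16: only reaches 15(W), 14(W), all W → L
n=17: reaches L-position 16 → W
n=18: reaches L-position 16 → W
n=19: only reaches 18(W), 17(W), all W → L
n=20: reaches L-position 19 → W
n=21: reaches L-position 19 → W
n=22: only reaches 21(W), 20(W), all W → L
n=23: reaches L-position 22 → W
The losing starting values of n are exactly the entries labelled L in this table (8 of them).

1, 4, 7, 10, 13, 16, 19, 22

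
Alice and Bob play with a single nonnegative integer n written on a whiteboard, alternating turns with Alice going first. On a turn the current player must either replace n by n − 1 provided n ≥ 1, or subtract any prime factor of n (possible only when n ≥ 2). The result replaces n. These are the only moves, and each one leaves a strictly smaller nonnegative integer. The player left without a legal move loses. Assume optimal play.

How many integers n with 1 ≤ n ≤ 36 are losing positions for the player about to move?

9

Use the standard recursion: the mover loses at a terminal position; elsewhere, the mover wins exactly when some move hands the opponent an L position.
n=0: no move → L
n=1: →0(L), so W
n=2: →0(L), so W
n=3: →0(L), so W
n=4: →2(W), 3(W) — all W, so L
n=5: →0(L), so W
n=6: →4(L), so W
n=7: →0(L), so W
n=8: →6(W), 7(W) — all W, so L
n=9: →8(L), so W
n=10: →8(L), so W
n=11: →0(L), so W
n=12: →9(W), 10(W), 11(W) — all W, so L
n=13: →0(L), so W
n=14: →12(L), so W
n=15: →12(L), so W
n=16: →14(W), 15(W) — all W, so L
n=17: →0(L), so W
n=18: →16(L), so W
n=19: →0(L), so W
n=20: →15(W), 18(W), 19(W) — all W, so L
n=21: →20(L), so W
n=22: →20(L), so W
n=23: →0(L), so W
n=24: →21(W), 22(W), 23(W) — all W, so L
n=25: →20(L), so W
n=26: →24(L), so W
n=27: →24(L), so W
n=28: →21(W), 26(W), 27(W) — all W, so L
n=29: →0(L), so W
n=30: →28(L), so W
n=31: →0(L), so W
n=32: →30(W), 31(W) — all W, so L
n=33: →32(L), so W
n=34: →32(L), so W
n=35: →28(L), so W
n=36: →33(W), 34(W), 35(W) — all W, so L
L entries with 1 ≤ n ≤ 36 (n=0 is outside the asked range and is not counted): n = 4, 8, 12, 16, 20, 24, 28, 32, 36; that makes 9.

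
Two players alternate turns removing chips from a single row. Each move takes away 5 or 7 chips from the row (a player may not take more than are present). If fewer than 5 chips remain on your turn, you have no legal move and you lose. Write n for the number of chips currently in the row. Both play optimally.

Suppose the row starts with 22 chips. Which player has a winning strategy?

The first player wins.

Work bottom-up. With no move the player to move loses. Otherwise the position is W if at least one move leads to an L position for the opponent, and L if every move leads to a W.
n=0: no move → L
n=1: no move → L
n=2: no move → L
n=3: no move → L
n=4: no move → L
n=5: →0(L), so W
n=6: →1(L), so W
n=7: →2(L), so W
n=8: →3(L), so W
n=9: →4(L), so W
n=10: →3(L), so W
n=11: →4(L), so W
n=12: →7(W), 5(W) — all W, so L
n=13: →8(W), 6(W) — all W, so L
n=14: →9(W), 7(W) — all W, so L
n=15: →10(W), 8(W) — all W, so L
n=16: →11(W), 9(W) — all W, so L
n=17: →12(L), so W
n=18: →13(L), so W
n=19: →14(L), so W
n=20: →15(L), so W
n=21: →16(L), so W
n=22: →15(L), so W
The starting position 22 is W: the player to move should remove 7, leaving 15, handing over an L position.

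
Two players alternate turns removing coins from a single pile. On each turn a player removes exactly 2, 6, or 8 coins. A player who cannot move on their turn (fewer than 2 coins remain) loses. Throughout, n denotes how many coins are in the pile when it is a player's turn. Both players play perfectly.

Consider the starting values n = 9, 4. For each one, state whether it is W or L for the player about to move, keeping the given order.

Work bottom-up. With no move the player to move loses. Otherwise the position is W if at least one move leads to an L position for the opponent, and L if every move leads to a W.
n=0: no move → L
n=1: no move → L
n=2: W (go to 0, an L position)
n=3: W (go to 1, an L position)
n=4: L (sole option 2(W) is W)
n=5: L (sole option 3(W) is W)
n=6: W (go to 4, an L position)
n=7: W (go to 5, an L position)
n=8: W (go to 0, an L position)
n=9: W (go to 1, an L position)

9: W, 4: L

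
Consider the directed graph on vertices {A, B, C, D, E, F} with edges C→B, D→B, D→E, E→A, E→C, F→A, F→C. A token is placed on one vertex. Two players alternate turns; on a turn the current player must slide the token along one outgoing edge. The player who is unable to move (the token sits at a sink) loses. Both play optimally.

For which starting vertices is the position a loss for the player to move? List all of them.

Positions with no move are L. A position that does have a move is losing for the player to move precisely when every available move leads to a winning position for the opponent. Fill in the labels:
Every edge goes from a vertex to one that appears earlier in the order A, B, C, E, D, F, so processing vertices in that order labels each vertex after all of its successors.
A: no outgoing edge → L
B: no outgoing edge → L
C: can move to B, which is L ⇒ W
E: can move to A, which is L ⇒ W
D: can move to B, which is L ⇒ W
F: can move to A, which is L ⇒ W
The losing starting vertices are exactly the entries labelled L in this table (2 of them).

A, B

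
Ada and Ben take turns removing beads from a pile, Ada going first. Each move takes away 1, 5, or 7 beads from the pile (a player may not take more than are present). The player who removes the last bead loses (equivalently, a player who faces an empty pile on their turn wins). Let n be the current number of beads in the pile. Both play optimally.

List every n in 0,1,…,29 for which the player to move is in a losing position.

Use the standard recursion: the mover wins at a terminal position; elsewhere, the mover wins exactly when some move hands the opponent an L position.
n=0: no move; the opponent has just taken the last bead and therefore loses → W
n=1: →0(W) only, which is W, so L
n=2: →1(L), so W
n=3: →2(W) only, which is W, so L
n=4: →3(L), so W
n=5: →4(W), 0(W) — all W, so L
n=6: →5(L), so W
n=7: →6(W), 2(W), 0(W) — all W, so L
n=8: →7(L), so W
n=9: →8(W), 4(W), 2(W) — all W, so L
n=10: →9(L), so W
n=11: →10(W), 6(W), 4(W) — all W, so L
n=12: →11(L), so W
n=13: →12(W), 8(W), 6(W) — all W, so L
n=14: →13(L), so W
n=15: →14(W), 10(W), 8(W) — all W, so L
n=16: →15(L), so W
n=17: →16(W), 12(W), 10(W) — all W, so L
n=18: →17(L), so W
n=19: →18(W), 14(W), 12(W) — all W, so L
n=20: →19(L), so W
n=21: →20(W), 16(W), 14(W) — all W, so L
n=22: →21(L), so W
n=23: →22(W), 18(W), 16(W) — all W, so L
n=24: →23(L), so W
n=25: →24(W), 20(W), 18(W) — all W, so L
n=26: →25(L), so W
n=27: →26(W), 22(W), 20(W) — all W, so L
n=28: →27(L), so W
n=29: →28(W), 24(W), 22(W) — all W, so L
Reading off the rows marked L gives the requested list; there are 15 such values of n.

1, 3, 5, 7, 9, 11, 13, 15, 17, 19, 21, 23, 25, 27, 29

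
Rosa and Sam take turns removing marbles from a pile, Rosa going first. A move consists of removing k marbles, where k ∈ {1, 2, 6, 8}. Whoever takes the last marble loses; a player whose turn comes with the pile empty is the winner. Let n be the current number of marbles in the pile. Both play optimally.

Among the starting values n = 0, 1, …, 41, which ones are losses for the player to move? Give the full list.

Use the standard recursion: the mover wins at a terminal position; elsewhere, the mover wins exactly when some move hands the opponent an L position.
n=0: no move; the opponent has just taken the last marble and therefore loses → W
n=1: the only move is to 0(W), a W ⇒ L
n=2: can move to 1, which is L ⇒ W
n=3: can move to 1, which is L ⇒ W
n=4: moves to 3(W), 2(W); every one is W ⇒ L
n=5: can move to 4, which is L ⇒ W
n=6: can move to 4, which is L ⇒ W
n=7: can move to 1, which is L ⇒ W
n=8: moves to 7(W), 6(W), 2(W), 0(W); every one is W ⇒ L
n=9: can move to 8, which is L ⇒ W
n=10: can move to 8, which is L ⇒ W
n=11: moves to 10(W), 9(W), 5(W), 3(W); every one is W ⇒ L
n=12: can move to 11, which is L ⇒ W
n=13: can move to 11, which is L ⇒ W
n=14: can move to 8, which is L ⇒ W
n=15: moves to 14(W), 13(W), 9(W), 7(W); every one is W ⇒ L
n=16: can move to 15, which is L ⇒ W
n=17: can move to 15, which is L ⇒ W
n=18: moves to 17(W), 16(W), 12(W), 10(W); every one is W ⇒ L
n=19: can move to 18, which is L ⇒ W
n=20: can move to 18, which is L ⇒ W
n=21: can move to 15, which is L ⇒ W
n=22: moves to 21(W), 20(W), 16(W), 14(W); every one is W ⇒ L
n=23: can move to 22, which is L ⇒ W
n=24: can move to 22, which is L ⇒ W
n=25: moves to 24(W), 23(W), 19(W), 17(W); every one is W ⇒ L
n=26: can move to 25, which is L ⇒ W
n=27: can move to 25, which is L ⇒ W
n=28: can move to 22, which is L ⇒ W
n=29: moves to 28(W), 27(W), 23(W), 21(W); every one is W ⇒ L
n=30: can move to 29, which is L ⇒ W
n=31: can move to 29, which is L ⇒ W
n=32: moves to 31(W), 30(W), 26(W), 24(W); every one is W ⇒ L
n=33: can move to 32, which is L ⇒ W
n=34: can move to 32, which is L ⇒ W
n=35: can move to 29, which is L ⇒ W
n=36: moves to 35(W), 34(W), 30(W), 28(W); every one is W ⇒ L
n=37: can move to 36, which is L ⇒ W
n=38: can move to 36, which is L ⇒ W
n=39: moves to 38(W), 37(W), 33(W), 31(W); every one is W ⇒ L
n=40: can move to 39, which is L ⇒ W
n=41: can move to 39, which is L ⇒ W
Reading off the rows marked L gives the requested list; there are 12 such values of n.

1, 4, 8, 11, 15, 18, 22, 25, 29, 32, 36, 39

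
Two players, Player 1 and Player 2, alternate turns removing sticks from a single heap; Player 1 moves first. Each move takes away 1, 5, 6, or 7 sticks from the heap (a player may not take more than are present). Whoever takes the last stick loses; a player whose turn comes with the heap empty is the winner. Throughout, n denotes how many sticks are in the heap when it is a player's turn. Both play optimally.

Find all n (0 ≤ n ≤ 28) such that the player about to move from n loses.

1, 3, 5, 13, 15, 17, 25, 27

Classify positions by backward induction: terminal positions (no move available) are W. From any other position, the mover wins iff some move reaches an L.
n=0: no move; the opponent has just taken the last stick and therefore loses → W
n=1: L (sole option 0(W) is W)
n=2: W (go to 1, an L position)
n=3: L (sole option 2(W) is W)
n=4: W (go to 3, an L position)
n=5: L (options 4(W), 0(W) are all W)
n=6: W (go to 5, an L position)
n=7: W (go to 1, an L position)
n=8: W (go to 3, an L position)
n=9: W (go to 3, an L position)
n=10: W (go to 5, an L position)
n=11: W (go to 5, an L position)
n=12: W (go to 5, an L position)
n=13: L (options 12(W), 8(W), 7(W), 6(W) are all W)
n=14: W (go to 13, an L position)
n=15: L (options 14(W), 10(W), 9(W), 8(W) are all W)
n=16: W (go to 15, an L position)
n=17: L (options 16(W), 12(W), 11(W), 10(W) are all W)
n=18: W (go to 17, an L position)
n=19: W (go to 13, an L position)
n=20: W (go to 15, an L position)
n=21: W (go to 15, an L position)
n=22: W (go to 17, an L position)
n=23: W (go to 17, an L position)
n=24: W (go to 17, an L position)
n=25: L (options 24(W), 20(W), 19(W), 18(W) are all W)
n=26: W (go to 25, an L position)
n=27: L (options 26(W), 22(W), 21(W), 20(W) are all W)
n=28: W (go to 27, an L position)
The losing starting values of n are exactly the entries labelled L in this table (8 of them).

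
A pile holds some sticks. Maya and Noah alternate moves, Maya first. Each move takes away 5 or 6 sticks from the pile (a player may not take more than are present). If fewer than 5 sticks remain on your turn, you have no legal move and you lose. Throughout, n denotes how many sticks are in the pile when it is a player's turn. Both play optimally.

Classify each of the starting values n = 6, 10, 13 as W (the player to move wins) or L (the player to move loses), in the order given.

6: W, 10: W, 13: L

Compute win/loss labels from the base case upward. A position with no move is L. Any other position is W if it can reach an L in one move, else L.
n=0: no move → L
n=1: no move → L
n=2: no move → L
n=3: no move → L
n=4: no move → L
n=5: can move to 0, which is L ⇒ W
n=6: can move to 1, which is L ⇒ W
n=7: can move to 2, which is L ⇒ W
n=8: can move to 3, which is L ⇒ W
n=9: can move to 4, which is L ⇒ W
n=10: can move to 4, which is L ⇒ W
n=11: moves to 6(W), 5(W); every one is W ⇒ L
n=12: moves to 7(W), 6(W); every one is W ⇒ L
n=13: moves to 8(W), 7(W); every one is W ⇒ L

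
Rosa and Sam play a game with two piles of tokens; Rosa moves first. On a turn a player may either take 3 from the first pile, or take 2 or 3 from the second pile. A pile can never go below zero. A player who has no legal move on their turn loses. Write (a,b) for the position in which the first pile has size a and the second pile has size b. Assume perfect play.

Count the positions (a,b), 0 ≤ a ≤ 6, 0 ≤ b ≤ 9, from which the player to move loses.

28

Label each position W (a win for the player to move) or L (a loss). A position with no legal move is L; any other position is W exactly when some move reaches an L, and L when every move reaches a W.
Every move lowers a or b (never raises either), so fill the grid row by row in increasing a, and left to right within a row: each cell's successors are then already labelled.
      b=0  b=1  b=2  b=3  b=4  b=5  b=6  b=7  b=8  b=9
a=0:    L    L    W    W    W    L    L    W    W    W
a=1:    L    L    W    W    W    L    L    W    W    W
a=2:    L    L    W    W    W    L    L    W    W    W
a=3:    W    W    L    L    W    W    W    L    L    W
a=4:    W    W    L    L    W    W    W    L    L    W
a=5:    W    W    L    L    W    W    W    L    L    W
a=6:    L    L    W    W    W    L    L    W    W    W
Cells with no legal move (terminal, hence L): (0,0), (0,1), (1,0), (1,1), (2,0), (2,1).
The remaining L cells, each justified by listing all of its moves:
(0,5): moves to (0,3)(W), (0,2)(W); every one is W ⇒ L
(0,6): moves to (0,4)(W), (0,3)(W); every one is W ⇒ L
(1,5): moves to (1,3)(W), (1,2)(W); every one is W ⇒ L
(1,6): moves to (1,4)(W), (1,3)(W); every one is W ⇒ L
(2,5): moves to (2,3)(W), (2,2)(W); every one is W ⇒ L
(2,6): moves to (2,4)(W), (2,3)(W); every one is W ⇒ L
(3,2): moves to (0,2)(W), (3,0)(W); every one is W ⇒ L
(3,3): moves to (0,3)(W), (3,1)(W), (3,0)(W); every one is W ⇒ L
(3,7): moves to (0,7)(W), (3,5)(W), (3,4)(W); every one is W ⇒ L
(3,8): moves to (0,8)(W), (3,6)(W), (3,5)(W); every one is W ⇒ L
(4,2): moves to (1,2)(W), (4,0)(W); every one is W ⇒ L
(4,3): moves to (1,3)(W), (4,1)(W), (4,0)(W); every one is W ⇒ L
(4,7): moves to (1,7)(W), (4,5)(W), (4,4)(W); every one is W ⇒ L
(4,8): moves to (1,8)(W), (4,6)(W), (4,5)(W); every one is W ⇒ L
(5,2): moves to (2,2)(W), (5,0)(W); every one is W ⇒ L
(5,3): moves to (2,3)(W), (5,1)(W), (5,0)(W); every one is W ⇒ L
(5,7): moves to (2,7)(W), (5,5)(W), (5,4)(W); every one is W ⇒ L
(5,8): moves to (2,8)(W), (5,6)(W), (5,5)(W); every one is W ⇒ L
(6,0): the only move is to (3,0)(W), a W ⇒ L
(6,1): the only move is to (3,1)(W), a W ⇒ L
(6,5): moves to (3,5)(W), (6,3)(W), (6,2)(W); every one is W ⇒ L
(6,6): moves to (3,6)(W), (6,4)(W), (6,3)(W); every one is W ⇒ L
Every other cell has at least one move into one of the L cells above, so it is W.
L cells per row: a=0: 4, a=1: 4, a=2: 4, a=3: 4, a=4: 4, a=5: 4, a=6: 4; total 28.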